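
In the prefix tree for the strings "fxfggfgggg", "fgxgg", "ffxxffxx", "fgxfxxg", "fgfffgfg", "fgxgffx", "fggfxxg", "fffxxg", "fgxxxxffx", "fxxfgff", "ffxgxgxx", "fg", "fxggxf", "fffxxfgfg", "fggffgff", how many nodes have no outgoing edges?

Leaves are exactly the stored words that no other stored word extends.
Those words: "fffxxfgfg", "fffxxg", "ffxgxgxx", "ffxxffxx", "fgfffgfg", "fggffgff", "fggfxxg", "fgxfxxg", "fgxgffx", "fgxgg", "fgxxxxffx", "fxfggfgggg", "fxggxf", "fxxfgff"
Leaf count: 14

14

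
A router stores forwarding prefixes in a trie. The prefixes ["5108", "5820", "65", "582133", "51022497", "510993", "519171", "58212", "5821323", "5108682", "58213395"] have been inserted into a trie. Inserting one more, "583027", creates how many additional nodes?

Walking "583027" from the root, the first 2 characters ("58") follow existing edges; "3" is the first miss.
Each of the 4 remaining characters creates one node.

4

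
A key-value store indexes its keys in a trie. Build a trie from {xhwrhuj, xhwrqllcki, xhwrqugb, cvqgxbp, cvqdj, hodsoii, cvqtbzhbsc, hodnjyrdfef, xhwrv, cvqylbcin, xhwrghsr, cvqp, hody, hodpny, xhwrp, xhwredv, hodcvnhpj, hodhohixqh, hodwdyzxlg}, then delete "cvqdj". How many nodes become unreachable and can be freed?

2

After clearing the end-marker at "cvqdj", prune upward until reaching a node still needed by another word.
The suffix "dj" (2 nodes) is used only by "cvqdj"; the node for "cvq" still has the child "g", so pruning stops there.
Nodes removed: 2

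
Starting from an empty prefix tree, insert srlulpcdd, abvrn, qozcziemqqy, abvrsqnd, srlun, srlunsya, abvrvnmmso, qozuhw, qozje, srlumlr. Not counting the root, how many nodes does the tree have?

Trace insertions, counting only characters that open a new branch:
  "srlulpcdd" → 9 new (s, r, l, u, l, p, c, d, d)
  "abvrn" → 5 new (a, b, v, r, n)
  "qozcziemqqy" → 11 new (q, o, z, c, z, i, e, m, q, q, y)
  "abvrsqnd" → prefix "abvr" already present; 4 new (s, q, n, d)
  "srlun" → prefix "srlu" already present; 1 new (n)
  "srlunsya" → prefix "srlun" already present; 3 new (s, y, a)
  "abvrvnmmso" → prefix "abvr" already present; 6 new (v, n, m, m, s, o)
  "qozuhw" → prefix "qoz" already present; 3 new (u, h, w)
  "qozje" → prefix "qoz" already present; 2 new (j, e)
  "srlumlr" → prefix "srlu" already present; 3 new (m, l, r)
Total nodes = 9 + 5 + 11 + 4 + 1 + 3 + 6 + 3 + 2 + 3 = 47

47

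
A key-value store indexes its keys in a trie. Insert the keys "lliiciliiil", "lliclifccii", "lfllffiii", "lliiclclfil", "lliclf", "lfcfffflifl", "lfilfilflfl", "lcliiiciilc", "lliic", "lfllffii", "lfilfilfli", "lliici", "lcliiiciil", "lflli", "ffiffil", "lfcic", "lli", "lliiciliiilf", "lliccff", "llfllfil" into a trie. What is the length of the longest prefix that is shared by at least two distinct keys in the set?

11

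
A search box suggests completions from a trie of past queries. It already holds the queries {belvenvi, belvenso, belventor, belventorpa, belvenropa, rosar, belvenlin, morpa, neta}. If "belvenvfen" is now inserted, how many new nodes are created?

3

Walking "belvenvfen" from the root, the first 7 characters ("belvenv") follow existing edges; "f" is the first miss.
So 10 − 7 = 3 new nodes.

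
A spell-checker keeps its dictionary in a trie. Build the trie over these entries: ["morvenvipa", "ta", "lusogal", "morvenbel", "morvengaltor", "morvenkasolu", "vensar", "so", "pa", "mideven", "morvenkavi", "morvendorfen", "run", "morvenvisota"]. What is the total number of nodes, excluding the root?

Count nodes per top-level branch (shared prefixes stored once):
  'l'-branch (lusogal): 7 nodes
  'm'-branch (mideven, morvenbel, morvendorfen, morvengaltor, morvenkasolu, morvenkavi, morvenvipa, morvenvisota): 43 nodes
  'p'-branch (pa): 2 nodes
  'r'-branch (run): 3 nodes
  's'-branch (so): 2 nodes
  't'-branch (ta): 2 nodes
  'v'-branch (vensar): 6 nodes
Sum: 65

65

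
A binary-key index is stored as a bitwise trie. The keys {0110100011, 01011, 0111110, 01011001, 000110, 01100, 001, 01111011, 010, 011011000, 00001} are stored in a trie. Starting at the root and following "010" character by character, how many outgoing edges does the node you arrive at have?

1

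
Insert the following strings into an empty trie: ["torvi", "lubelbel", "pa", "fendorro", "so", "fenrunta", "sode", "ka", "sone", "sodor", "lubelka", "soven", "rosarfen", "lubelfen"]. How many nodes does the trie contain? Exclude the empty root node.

54

Insert word by word; a character creates a node only if that edge doesn't already exist:
  "torvi" → 5 new (t, o, r, v, i)
  "lubelbel" → 8 new (l, u, b, e, l, b, e, l)
  "pa" → 2 new (p, a)
  "fendorro" → 8 new (f, e, n, d, o, r, r, o)
  "so" → 2 new (s, o)
  "fenrunta" → prefix "fen" already present; 5 new (r, u, n, t, a)
  "sode" → prefix "so" already present; 2 new (d, e)
  "ka" → 2 new (k, a)
  "sone" → prefix "so" already present; 2 new (n, e)
  "sodor" → prefix "sod" already present; 2 new (o, r)
  "lubelka" → prefix "lubel" already present; 2 new (k, a)
  "soven" → prefix "so" already present; 3 new (v, e, n)
  "rosarfen" → 8 new (r, o, s, a, r, f, e, n)
  "lubelfen" → prefix "lubel" already present; 3 new (f, e, n)
Total nodes = 5 + 8 + 2 + 8 + 2 + 5 + 2 + 2 + 2 + 2 + 2 + 3 + 8 + 3 = 54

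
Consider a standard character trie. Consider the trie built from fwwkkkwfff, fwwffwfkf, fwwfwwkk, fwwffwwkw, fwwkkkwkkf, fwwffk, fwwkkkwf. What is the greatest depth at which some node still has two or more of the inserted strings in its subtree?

8

The deepest shared node is where two words last agree before diverging.
e.g. "fwwkkkwf" and "fwwkkkwfff" share the prefix "fwwkkkwf" of length 8; no pair shares a longer one.
Longest shared-prefix length: 8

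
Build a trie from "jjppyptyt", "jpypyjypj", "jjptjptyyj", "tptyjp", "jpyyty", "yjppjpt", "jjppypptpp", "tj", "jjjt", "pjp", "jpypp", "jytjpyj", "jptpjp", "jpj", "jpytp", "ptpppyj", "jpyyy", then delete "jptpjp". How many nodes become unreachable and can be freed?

After clearing the end-marker at "jptpjp", prune upward until reaching a node still needed by another word.
The suffix "tpjp" (4 nodes) is used only by "jptpjp"; the node for "jp" still has the child "y", so pruning stops there.
Nodes removed: 4

4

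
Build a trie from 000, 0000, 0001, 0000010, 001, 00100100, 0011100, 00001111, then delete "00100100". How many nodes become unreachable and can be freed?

5

A node on "00100100"'s path can go only if nothing else ends at it or branches off below it.
The suffix "00100" (5 nodes) is used only by "00100100"; the node for "001" still has the child "1", so pruning stops there.
Nodes removed: 5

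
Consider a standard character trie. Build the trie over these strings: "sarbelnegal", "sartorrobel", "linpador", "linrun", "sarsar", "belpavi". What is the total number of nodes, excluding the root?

Count nodes per top-level branch (shared prefixes stored once):
  'b'-branch (belpavi): 7 nodes
  'l'-branch (linpador, linrun): 11 nodes
  's'-branch (sarbelnegal, sarsar, sartorrobel): 22 nodes
Sum: 40

40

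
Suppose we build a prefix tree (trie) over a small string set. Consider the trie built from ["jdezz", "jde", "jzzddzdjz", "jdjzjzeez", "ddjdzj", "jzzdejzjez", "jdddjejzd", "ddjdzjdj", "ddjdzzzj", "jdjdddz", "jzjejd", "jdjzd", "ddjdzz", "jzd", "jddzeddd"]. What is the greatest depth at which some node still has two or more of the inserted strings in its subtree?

Look for the deepest trie node that still has at least two words in its subtree.
"ddjdzj" and "ddjdzjdj" agree on "ddjdzj" (6 characters) before diverging; nothing deeper is shared.
Longest shared-prefix length: 6

6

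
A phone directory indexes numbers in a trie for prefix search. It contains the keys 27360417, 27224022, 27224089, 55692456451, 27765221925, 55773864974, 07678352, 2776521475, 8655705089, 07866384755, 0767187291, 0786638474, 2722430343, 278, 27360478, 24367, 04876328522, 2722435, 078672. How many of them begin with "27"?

Filter for entries beginning with "27":
Words under "27": 27224022, 27224089, 2722430343, 2722435, 27360417, 27360478, 2776521475, 27765221925, 278
Count: 9

9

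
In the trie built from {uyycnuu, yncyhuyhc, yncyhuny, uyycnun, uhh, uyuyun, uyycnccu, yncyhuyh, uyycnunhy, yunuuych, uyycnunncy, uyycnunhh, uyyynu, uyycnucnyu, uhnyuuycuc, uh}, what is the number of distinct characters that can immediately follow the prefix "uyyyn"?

1

The children of the "uyyyn" node are the distinct next characters among strings starting with "uyyyn".
Distinct next characters after "uyyyn": u.
That node has 1 child edge.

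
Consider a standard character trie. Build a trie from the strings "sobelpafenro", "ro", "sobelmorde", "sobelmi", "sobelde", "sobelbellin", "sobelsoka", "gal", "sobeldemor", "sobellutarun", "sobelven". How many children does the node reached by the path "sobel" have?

7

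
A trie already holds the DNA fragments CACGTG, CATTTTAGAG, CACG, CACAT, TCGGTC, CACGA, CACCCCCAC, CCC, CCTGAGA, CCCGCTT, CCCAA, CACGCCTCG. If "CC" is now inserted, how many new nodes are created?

Every character of "CC" already lies on an existing path (it is a prefix of some stored word).
No new nodes are needed: 0.

0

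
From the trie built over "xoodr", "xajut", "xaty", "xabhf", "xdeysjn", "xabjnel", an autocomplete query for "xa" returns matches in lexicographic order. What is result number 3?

xajut

Words with prefix "xa", in lexicographic order: "xabhf", "xabjnel", "xajut", "xaty"
The 3rd is xajut.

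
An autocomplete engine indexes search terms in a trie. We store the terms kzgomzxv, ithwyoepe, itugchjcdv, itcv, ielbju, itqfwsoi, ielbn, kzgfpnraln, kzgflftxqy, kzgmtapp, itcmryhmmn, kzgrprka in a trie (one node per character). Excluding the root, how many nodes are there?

Count nodes per top-level branch (shared prefixes stored once):
  'i'-branch (ielbju, ielbn, itcmryhmmn, itcv, ithwyoepe, itqfwsoi, itugchjcdv): 38 nodes
  'k'-branch (kzgflftxqy, kzgfpnraln, kzgmtapp, kzgomzxv, kzgrprka): 31 nodes
Sum: 69

69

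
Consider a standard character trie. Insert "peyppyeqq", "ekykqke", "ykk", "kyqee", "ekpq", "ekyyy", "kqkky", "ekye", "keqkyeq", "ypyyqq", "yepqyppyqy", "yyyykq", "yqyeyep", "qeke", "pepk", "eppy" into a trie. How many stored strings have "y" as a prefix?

5

Walk to "y"; the words in its subtree are exactly those with that prefix.
Words under "y": yepqyppyqy, ykk, ypyyqq, yqyeyep, yyyykq
Count: 5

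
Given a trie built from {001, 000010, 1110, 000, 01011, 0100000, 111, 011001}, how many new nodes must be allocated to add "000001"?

2

Walking "000001" from the root, the first 4 characters ("0000") follow existing edges; "0" is the first miss.
So 6 − 4 = 2 new nodes.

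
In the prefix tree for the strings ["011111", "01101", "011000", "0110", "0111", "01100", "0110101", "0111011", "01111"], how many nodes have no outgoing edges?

Leaves are exactly the stored words that no other stored word extends.
Those words: "011000", "0110101", "0111011", "011111"
Leaf count: 4

4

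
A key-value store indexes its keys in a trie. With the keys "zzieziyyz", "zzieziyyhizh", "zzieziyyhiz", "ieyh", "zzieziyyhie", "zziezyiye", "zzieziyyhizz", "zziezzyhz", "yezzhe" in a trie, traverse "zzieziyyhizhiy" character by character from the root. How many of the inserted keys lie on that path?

2

Traverse "zzieziyyhizhiy" character by character; count nodes along the way that are marked as word ends.
Prefixes of the query that are stored words: "zzieziyyhiz", "zzieziyyhizh"
Count: 2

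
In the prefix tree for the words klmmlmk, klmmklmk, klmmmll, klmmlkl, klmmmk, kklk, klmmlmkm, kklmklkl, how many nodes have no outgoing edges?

7

Leaves are exactly the stored words that no other stored word extends.
Those words: "kklk", "kklmklkl", "klmmklmk", "klmmlkl", "klmmlmkm", "klmmmk", "klmmmll"
Leaf count: 7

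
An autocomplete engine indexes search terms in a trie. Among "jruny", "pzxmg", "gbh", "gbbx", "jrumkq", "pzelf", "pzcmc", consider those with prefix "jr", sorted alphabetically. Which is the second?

jruny

Words with prefix "jr", in lexicographic order: "jrumkq", "jruny"
Position 2: jruny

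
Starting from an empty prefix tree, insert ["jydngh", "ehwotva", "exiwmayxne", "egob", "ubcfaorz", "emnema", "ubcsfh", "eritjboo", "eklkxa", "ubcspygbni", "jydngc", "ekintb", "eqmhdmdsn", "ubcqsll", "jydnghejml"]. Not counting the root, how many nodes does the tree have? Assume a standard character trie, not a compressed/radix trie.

Trace insertions, counting only characters that open a new branch:
  "jydngh" → 6 new (j, y, d, n, g, h)
  "ehwotva" → 7 new (e, h, w, o, t, v, a)
  "exiwmayxne" → prefix "e" already present; 9 new (x, i, w, m, a, y, x, n, e)
  "egob" → prefix "e" already present; 3 new (g, o, b)
  "ubcfaorz" → 8 new (u, b, c, f, a, o, r, z)
  "emnema" → prefix "e" already present; 5 new (m, n, e, m, a)
  "ubcsfh" → prefix "ubc" already present; 3 new (s, f, h)
  "eritjboo" → prefix "e" already present; 7 new (r, i, t, j, b, o, o)
  "eklkxa" → prefix "e" already present; 5 new (k, l, k, x, a)
  "ubcspygbni" → prefix "ubcs" already present; 6 new (p, y, g, b, n, i)
  "jydngc" → prefix "jydng" already present; 1 new (c)
  "ekintb" → prefix "ek" already present; 4 new (i, n, t, b)
  "eqmhdmdsn" → prefix "e" already present; 8 new (q, m, h, d, m, d, s, n)
  "ubcqsll" → prefix "ubc" already present; 4 new (q, s, l, l)
  "jydnghejml" → prefix "jydngh" already present; 4 new (e, j, m, l)
Total nodes = 6 + 7 + 9 + 3 + 8 + 5 + 3 + 7 + 5 + 6 + 1 + 4 + 8 + 4 + 4 = 80

80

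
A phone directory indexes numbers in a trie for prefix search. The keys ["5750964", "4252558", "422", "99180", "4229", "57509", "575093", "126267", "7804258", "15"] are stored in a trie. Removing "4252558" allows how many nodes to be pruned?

5

A node on "4252558"'s path can go only if nothing else ends at it or branches off below it.
The suffix "52558" (5 nodes) is used only by "4252558"; the node for "42" still has the child "2", so pruning stops there.
Nodes removed: 5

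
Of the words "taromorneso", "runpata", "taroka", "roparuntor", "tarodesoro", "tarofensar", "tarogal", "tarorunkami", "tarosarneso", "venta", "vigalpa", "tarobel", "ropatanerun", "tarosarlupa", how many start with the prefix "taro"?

9

Filter for entries beginning with "taro":
Words under "taro": tarobel, tarodesoro, tarofensar, tarogal, taroka, taromorneso, tarorunkami, tarosarlupa, tarosarneso
Count: 9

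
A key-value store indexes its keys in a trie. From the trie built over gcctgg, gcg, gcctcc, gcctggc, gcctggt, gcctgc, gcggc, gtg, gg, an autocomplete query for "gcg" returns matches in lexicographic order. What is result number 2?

Filter for "gcg…" and sort: "gcg", "gcggc"
Position 2: gcggc

gcggc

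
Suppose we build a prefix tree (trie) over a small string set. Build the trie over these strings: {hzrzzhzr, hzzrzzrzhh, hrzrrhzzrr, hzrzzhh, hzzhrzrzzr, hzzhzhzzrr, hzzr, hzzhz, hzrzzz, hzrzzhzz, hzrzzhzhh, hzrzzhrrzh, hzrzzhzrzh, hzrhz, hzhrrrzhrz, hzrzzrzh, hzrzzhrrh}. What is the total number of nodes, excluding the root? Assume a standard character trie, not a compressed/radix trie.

For each word, the new-node count is its length minus the longest prefix already in the trie:
  "hzrzzhzr" → 8 new (h, z, r, z, z, h, z, r)
  "hzzrzzrzhh" → prefix "hz" already present; 8 new (z, r, z, z, r, z, h, h)
  "hrzrrhzzrr" → prefix "h" already present; 9 new (r, z, r, r, h, z, z, r, r)
  "hzrzzhh" → prefix "hzrzzh" already present; 1 new (h)
  "hzzhrzrzzr" → prefix "hzz" already present; 7 new (h, r, z, r, z, z, r)
  "hzzhzhzzrr" → prefix "hzzh" already present; 6 new (z, h, z, z, r, r)
  "hzzr" → prefix "hzzr" already present; 0 new (none)
  "hzzhz" → prefix "hzzhz" already present; 0 new (none)
  "hzrzzz" → prefix "hzrzz" already present; 1 new (z)
  "hzrzzhzz" → prefix "hzrzzhz" already present; 1 new (z)
  "hzrzzhzhh" → prefix "hzrzzhz" already present; 2 new (h, h)
  "hzrzzhrrzh" → prefix "hzrzzh" already present; 4 new (r, r, z, h)
  "hzrzzhzrzh" → prefix "hzrzzhzr" already present; 2 new (z, h)
  "hzrhz" → prefix "hzr" already present; 2 new (h, z)
  "hzhrrrzhrz" → prefix "hz" already present; 8 new (h, r, r, r, z, h, r, z)
  "hzrzzrzh" → prefix "hzrzz" already present; 3 new (r, z, h)
  "hzrzzhrrh" → prefix "hzrzzhrr" already present; 1 new (h)
Total nodes = 8 + 8 + 9 + 1 + 7 + 6 + 0 + 0 + 1 + 1 + 2 + 4 + 2 + 2 + 8 + 3 + 1 = 63

63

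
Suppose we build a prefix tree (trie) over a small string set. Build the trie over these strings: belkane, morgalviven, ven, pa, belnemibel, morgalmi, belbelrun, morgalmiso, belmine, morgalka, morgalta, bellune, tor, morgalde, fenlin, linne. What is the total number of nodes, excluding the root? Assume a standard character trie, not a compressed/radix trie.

68

For each word, the new-node count is its length minus the longest prefix already in the trie:
  "belkane" → 7 new (b, e, l, k, a, n, e)
  "morgalviven" → 11 new (m, o, r, g, a, l, v, i, v, e, n)
  "ven" → 3 new (v, e, n)
  "pa" → 2 new (p, a)
  "belnemibel" → prefix "bel" already present; 7 new (n, e, m, i, b, e, l)
  "morgalmi" → prefix "morgal" already present; 2 new (m, i)
  "belbelrun" → prefix "bel" already present; 6 new (b, e, l, r, u, n)
  "morgalmiso" → prefix "morgalmi" already present; 2 new (s, o)
  "belmine" → prefix "bel" already present; 4 new (m, i, n, e)
  "morgalka" → prefix "morgal" already present; 2 new (k, a)
  "morgalta" → prefix "morgal" already present; 2 new (t, a)
  "bellune" → prefix "bel" already present; 4 new (l, u, n, e)
  "tor" → 3 new (t, o, r)
  "morgalde" → prefix "morgal" already present; 2 new (d, e)
  "fenlin" → 6 new (f, e, n, l, i, n)
  "linne" → 5 new (l, i, n, n, e)
Total nodes = 7 + 11 + 3 + 2 + 7 + 2 + 6 + 2 + 4 + 2 + 2 + 4 + 3 + 2 + 6 + 5 = 68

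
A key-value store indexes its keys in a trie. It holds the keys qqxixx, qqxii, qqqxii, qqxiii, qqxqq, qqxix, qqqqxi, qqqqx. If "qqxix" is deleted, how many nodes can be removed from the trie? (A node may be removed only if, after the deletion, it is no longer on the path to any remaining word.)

0

After clearing the end-marker at "qqxix", prune upward until reaching a node still needed by another word.
Every node on "qqxix" is still needed (e.g. by "qqxixx"), so nothing is freed.
Nodes removed: 0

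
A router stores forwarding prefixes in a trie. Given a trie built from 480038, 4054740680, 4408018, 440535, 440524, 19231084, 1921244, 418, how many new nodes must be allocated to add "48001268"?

4

Walking "48001268" from the root, the first 4 characters ("4800") follow existing edges; "1" is the first miss.
Each of the 4 remaining characters creates one node.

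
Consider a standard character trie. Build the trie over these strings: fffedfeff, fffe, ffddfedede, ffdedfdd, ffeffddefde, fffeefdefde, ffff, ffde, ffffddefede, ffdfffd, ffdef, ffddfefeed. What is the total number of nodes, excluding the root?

55

Trace insertions, counting only characters that open a new branch:
  "fffedfeff" → 9 new (f, f, f, e, d, f, e, f, f)
  "fffe" → prefix "fffe" already present; 0 new (none)
  "ffddfedede" → prefix "ff" already present; 8 new (d, d, f, e, d, e, d, e)
  "ffdedfdd" → prefix "ffd" already present; 5 new (e, d, f, d, d)
  "ffeffddefde" → prefix "ff" already present; 9 new (e, f, f, d, d, e, f, d, e)
  "fffeefdefde" → prefix "fffe" already present; 7 new (e, f, d, e, f, d, e)
  "ffff" → prefix "fff" already present; 1 new (f)
  "ffde" → prefix "ffde" already present; 0 new (none)
  "ffffddefede" → prefix "ffff" already present; 7 new (d, d, e, f, e, d, e)
  "ffdfffd" → prefix "ffd" already present; 4 new (f, f, f, d)
  "ffdef" → prefix "ffde" already present; 1 new (f)
  "ffddfefeed" → prefix "ffddfe" already present; 4 new (f, e, e, d)
Total nodes = 9 + 0 + 8 + 5 + 9 + 7 + 1 + 0 + 7 + 4 + 1 + 4 = 55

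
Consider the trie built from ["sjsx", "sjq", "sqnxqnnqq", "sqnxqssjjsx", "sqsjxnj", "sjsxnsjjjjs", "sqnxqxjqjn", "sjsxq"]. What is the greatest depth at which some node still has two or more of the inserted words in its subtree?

5

Look for the deepest trie node that still has at least two words in its subtree.
e.g. "sqnxqnnqq" and "sqnxqssjjsx" share the prefix "sqnxq" of length 5; no pair shares a longer one.
Longest shared-prefix length: 5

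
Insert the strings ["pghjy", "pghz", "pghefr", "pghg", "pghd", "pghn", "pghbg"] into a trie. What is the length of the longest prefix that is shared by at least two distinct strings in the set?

3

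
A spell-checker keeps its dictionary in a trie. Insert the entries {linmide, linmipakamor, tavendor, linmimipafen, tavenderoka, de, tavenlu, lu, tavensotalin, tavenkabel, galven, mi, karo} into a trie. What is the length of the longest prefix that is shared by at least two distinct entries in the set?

6

The deepest shared node is where two words last agree before diverging.
"tavenderoka" and "tavendor" agree on "tavend" (6 characters) before diverging; nothing deeper is shared.
Longest shared-prefix length: 6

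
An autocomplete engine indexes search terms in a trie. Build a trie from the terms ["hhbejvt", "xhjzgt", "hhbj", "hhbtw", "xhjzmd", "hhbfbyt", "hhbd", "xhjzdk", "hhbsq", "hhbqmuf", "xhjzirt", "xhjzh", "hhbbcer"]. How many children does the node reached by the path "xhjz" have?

Follow the path "xhjz" to its node, then look at its outgoing edges.
Characters that immediately follow "xhjz" among the stored strings: {d, g, h, i, m}.
That node has 5 child edges.

5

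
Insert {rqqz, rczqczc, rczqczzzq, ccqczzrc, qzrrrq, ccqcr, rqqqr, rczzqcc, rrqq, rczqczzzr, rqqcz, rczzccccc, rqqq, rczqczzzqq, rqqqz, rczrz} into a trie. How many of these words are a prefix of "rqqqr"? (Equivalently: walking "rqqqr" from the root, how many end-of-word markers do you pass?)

Traverse "rqqqr" character by character; count nodes along the way that are marked as word ends.
Prefixes of the query that are stored words: "rqqq", "rqqqr"
Count: 2

2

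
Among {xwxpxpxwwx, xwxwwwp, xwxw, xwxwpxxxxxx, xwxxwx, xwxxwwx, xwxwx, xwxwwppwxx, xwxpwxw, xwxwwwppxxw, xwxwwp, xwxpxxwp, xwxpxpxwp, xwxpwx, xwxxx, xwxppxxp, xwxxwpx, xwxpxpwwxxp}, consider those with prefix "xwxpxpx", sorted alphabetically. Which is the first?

xwxpxpxwp

Filter for "xwxpxpx…" and sort: "xwxpxpxwp", "xwxpxpxwwx"
The 1st is xwxpxpxwp.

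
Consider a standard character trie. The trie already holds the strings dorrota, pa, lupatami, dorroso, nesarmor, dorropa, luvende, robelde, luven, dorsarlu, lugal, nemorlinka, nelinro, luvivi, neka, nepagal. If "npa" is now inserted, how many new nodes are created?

"n" is already a path in the trie; the remaining "pa" must be added.
So 3 − 1 = 2 new nodes.

2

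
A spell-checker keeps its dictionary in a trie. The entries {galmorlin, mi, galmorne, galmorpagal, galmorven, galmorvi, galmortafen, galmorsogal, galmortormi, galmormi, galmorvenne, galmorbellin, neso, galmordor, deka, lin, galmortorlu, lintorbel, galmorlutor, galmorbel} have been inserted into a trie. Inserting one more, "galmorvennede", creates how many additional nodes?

2

Walking "galmorvennede" from the root, the first 11 characters ("galmorvenne") follow existing edges; "d" is the first miss.
Each of the 2 remaining characters creates one node.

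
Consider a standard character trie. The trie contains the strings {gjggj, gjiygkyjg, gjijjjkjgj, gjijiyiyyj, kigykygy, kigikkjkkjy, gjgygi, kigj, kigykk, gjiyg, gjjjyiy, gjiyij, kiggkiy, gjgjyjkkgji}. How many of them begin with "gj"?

9

Walk to "gj"; the words in its subtree are exactly those with that prefix.
Words under "gj": gjggj, gjgjyjkkgji, gjgygi, gjijiyiyyj, gjijjjkjgj, gjiyg, gjiygkyjg, gjiyij, gjjjyiy
Count: 9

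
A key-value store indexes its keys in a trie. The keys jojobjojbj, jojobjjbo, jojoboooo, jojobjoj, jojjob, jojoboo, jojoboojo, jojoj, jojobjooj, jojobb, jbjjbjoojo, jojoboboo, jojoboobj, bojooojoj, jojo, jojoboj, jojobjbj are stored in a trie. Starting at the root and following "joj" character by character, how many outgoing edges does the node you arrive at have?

Walk "joj" from the root, arriving at one node.
Distinct next characters after "joj": j, o.
That node has 2 child edges.

2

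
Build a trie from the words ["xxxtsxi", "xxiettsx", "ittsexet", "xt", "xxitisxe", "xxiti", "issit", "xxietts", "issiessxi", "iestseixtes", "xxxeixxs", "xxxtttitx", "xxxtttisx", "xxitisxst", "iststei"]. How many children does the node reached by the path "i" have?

Follow the path "i" to its node, then look at its outgoing edges.
Characters that immediately follow "i" among the stored strings: {e, s, t}.
That node has 3 child edges.

3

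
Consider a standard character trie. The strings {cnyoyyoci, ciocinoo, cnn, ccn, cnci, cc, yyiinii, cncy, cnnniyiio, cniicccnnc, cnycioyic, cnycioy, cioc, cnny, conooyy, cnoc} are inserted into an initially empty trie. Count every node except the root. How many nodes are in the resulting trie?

58

Insert word by word; a character creates a node only if that edge doesn't already exist:
  "cnyoyyoci" → 9 new (c, n, y, o, y, y, o, c, i)
  "ciocinoo" → prefix "c" already present; 7 new (i, o, c, i, n, o, o)
  "cnn" → prefix "cn" already present; 1 new (n)
  "ccn" → prefix "c" already present; 2 new (c, n)
  "cnci" → prefix "cn" already present; 2 new (c, i)
  "cc" → prefix "cc" already present; 0 new (none)
  "yyiinii" → 7 new (y, y, i, i, n, i, i)
  "cncy" → prefix "cnc" already present; 1 new (y)
  "cnnniyiio" → prefix "cnn" already present; 6 new (n, i, y, i, i, o)
  "cniicccnnc" → prefix "cn" already present; 8 new (i, i, c, c, c, n, n, c)
  "cnycioyic" → prefix "cny" already present; 6 new (c, i, o, y, i, c)
  "cnycioy" → prefix "cnycioy" already present; 0 new (none)
  "cioc" → prefix "cioc" already present; 0 new (none)
  "cnny" → prefix "cnn" already present; 1 new (y)
  "conooyy" → prefix "c" already present; 6 new (o, n, o, o, y, y)
  "cnoc" → prefix "cn" already present; 2 new (o, c)
Total nodes = 9 + 7 + 1 + 2 + 2 + 0 + 7 + 1 + 6 + 8 + 6 + 0 + 0 + 1 + 6 + 2 = 58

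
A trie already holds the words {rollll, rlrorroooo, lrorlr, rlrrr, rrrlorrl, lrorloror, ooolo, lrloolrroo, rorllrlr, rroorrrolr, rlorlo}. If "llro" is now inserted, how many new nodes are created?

3

The longest prefix of "llro" already in the trie is "l" (length 1).
Each of the 3 remaining characters creates one node.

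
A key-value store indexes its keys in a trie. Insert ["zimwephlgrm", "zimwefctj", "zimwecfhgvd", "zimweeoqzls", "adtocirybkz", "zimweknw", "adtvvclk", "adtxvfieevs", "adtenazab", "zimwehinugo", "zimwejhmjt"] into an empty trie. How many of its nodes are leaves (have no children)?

11

Leaves are exactly the stored words that no other stored word extends.
Those words: "adtenazab", "adtocirybkz", "adtvvclk", "adtxvfieevs", "zimwecfhgvd", "zimweeoqzls", "zimwefctj", "zimwehinugo", "zimwejhmjt", "zimweknw", "zimwephlgrm"
Leaf count: 11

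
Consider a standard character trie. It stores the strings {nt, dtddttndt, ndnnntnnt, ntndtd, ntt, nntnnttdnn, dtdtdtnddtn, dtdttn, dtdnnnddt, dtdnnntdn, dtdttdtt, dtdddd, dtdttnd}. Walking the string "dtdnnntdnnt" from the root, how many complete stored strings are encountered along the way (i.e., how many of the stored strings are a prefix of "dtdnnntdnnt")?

Check each prefix of "dtdnnntdnnt" against the stored set — each match is an end-marker on the path.
Prefixes of the query that are stored words: "dtdnnntdn"
Count: 1

1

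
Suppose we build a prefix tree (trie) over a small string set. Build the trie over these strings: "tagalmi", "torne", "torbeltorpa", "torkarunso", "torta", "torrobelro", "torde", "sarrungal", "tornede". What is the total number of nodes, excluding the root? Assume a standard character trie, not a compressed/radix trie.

For each word, the new-node count is its length minus the longest prefix already in the trie:
  "tagalmi" → 7 new (t, a, g, a, l, m, i)
  "torne" → prefix "t" already present; 4 new (o, r, n, e)
  "torbeltorpa" → prefix "tor" already present; 8 new (b, e, l, t, o, r, p, a)
  "torkarunso" → prefix "tor" already present; 7 new (k, a, r, u, n, s, o)
  "torta" → prefix "tor" already present; 2 new (t, a)
  "torrobelro" → prefix "tor" already present; 7 new (r, o, b, e, l, r, o)
  "torde" → prefix "tor" already present; 2 new (d, e)
  "sarrungal" → 9 new (s, a, r, r, u, n, g, a, l)
  "tornede" → prefix "torne" already present; 2 new (d, e)
Total nodes = 7 + 4 + 8 + 7 + 2 + 7 + 2 + 9 + 2 = 48

48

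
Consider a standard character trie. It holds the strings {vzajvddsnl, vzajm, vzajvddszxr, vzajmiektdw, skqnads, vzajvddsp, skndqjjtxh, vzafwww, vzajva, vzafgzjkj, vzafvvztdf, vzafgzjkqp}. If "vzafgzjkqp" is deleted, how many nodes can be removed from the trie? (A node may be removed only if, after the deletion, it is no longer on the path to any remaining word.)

2

A node on "vzafgzjkqp"'s path can go only if nothing else ends at it or branches off below it.
The suffix "qp" (2 nodes) is used only by "vzafgzjkqp"; the node for "vzafgzjk" still has the child "j", so pruning stops there.
Nodes removed: 2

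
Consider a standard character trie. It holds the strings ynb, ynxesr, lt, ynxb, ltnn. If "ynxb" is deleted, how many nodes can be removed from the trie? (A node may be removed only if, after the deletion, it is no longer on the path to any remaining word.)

After clearing the end-marker at "ynxb", prune upward until reaching a node still needed by another word.
The suffix "b" (1 node) is used only by "ynxb"; the node for "ynx" still has the child "e", so pruning stops there.
Nodes removed: 1

1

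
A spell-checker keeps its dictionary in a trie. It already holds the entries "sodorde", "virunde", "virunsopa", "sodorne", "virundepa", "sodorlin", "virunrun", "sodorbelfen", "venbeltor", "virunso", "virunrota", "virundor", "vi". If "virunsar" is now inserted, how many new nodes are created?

2

The longest prefix of "virunsar" already in the trie is "viruns" (length 6).
Each of the 2 remaining characters creates one node.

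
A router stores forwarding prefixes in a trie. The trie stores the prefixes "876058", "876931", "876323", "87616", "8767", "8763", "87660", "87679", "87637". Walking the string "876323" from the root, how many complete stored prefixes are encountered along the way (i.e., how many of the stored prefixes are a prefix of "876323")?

2

Check each prefix of "876323" against the stored set — each match is an end-marker on the path.
Prefixes of the query that are stored words: "8763", "876323"
Count: 2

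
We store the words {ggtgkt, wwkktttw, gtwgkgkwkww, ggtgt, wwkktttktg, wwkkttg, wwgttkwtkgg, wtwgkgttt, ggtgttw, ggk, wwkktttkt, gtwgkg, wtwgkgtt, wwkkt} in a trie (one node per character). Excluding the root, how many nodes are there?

For each word, the new-node count is its length minus the longest prefix already in the trie:
  "ggtgkt" → 6 new (g, g, t, g, k, t)
  "wwkktttw" → 8 new (w, w, k, k, t, t, t, w)
  "gtwgkgkwkww" → prefix "g" already present; 10 new (t, w, g, k, g, k, w, k, w, w)
  "ggtgt" → prefix "ggtg" already present; 1 new (t)
  "wwkktttktg" → prefix "wwkkttt" already present; 3 new (k, t, g)
  "wwkkttg" → prefix "wwkktt" already present; 1 new (g)
  "wwgttkwtkgg" → prefix "ww" already present; 9 new (g, t, t, k, w, t, k, g, g)
  "wtwgkgttt" → prefix "w" already present; 8 new (t, w, g, k, g, t, t, t)
  "ggtgttw" → prefix "ggtgt" already present; 2 new (t, w)
  "ggk" → prefix "gg" already present; 1 new (k)
  "wwkktttkt" → prefix "wwkktttkt" already present; 0 new (none)
  "gtwgkg" → prefix "gtwgkg" already present; 0 new (none)
  "wtwgkgtt" → prefix "wtwgkgtt" already present; 0 new (none)
  "wwkkt" → prefix "wwkkt" already present; 0 new (none)
Total nodes = 6 + 8 + 10 + 1 + 3 + 1 + 9 + 8 + 2 + 1 + 0 + 0 + 0 + 0 = 49

49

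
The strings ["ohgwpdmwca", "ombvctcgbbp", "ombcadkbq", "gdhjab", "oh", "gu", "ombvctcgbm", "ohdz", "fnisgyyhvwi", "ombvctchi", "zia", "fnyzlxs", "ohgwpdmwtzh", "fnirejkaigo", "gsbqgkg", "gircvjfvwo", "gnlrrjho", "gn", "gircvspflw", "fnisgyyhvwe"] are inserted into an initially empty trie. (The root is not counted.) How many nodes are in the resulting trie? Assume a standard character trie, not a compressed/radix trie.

96

Count nodes per top-level branch (shared prefixes stored once):
  'f'-branch (fnirejkaigo, fnisgyyhvwe, fnisgyyhvwi, fnyzlxs): 25 nodes
  'g'-branch (gdhjab, gircvjfvwo, gircvspflw, gn, gnlrrjho, gsbqgkg, gu): 34 nodes
  'o'-branch (oh, ohdz, ohgwpdmwca, ohgwpdmwtzh, ombcadkbq, ombvctcgbbp, ombvctcgbm, ombvctchi): 34 nodes
  'z'-branch (zia): 3 nodes
Sum: 96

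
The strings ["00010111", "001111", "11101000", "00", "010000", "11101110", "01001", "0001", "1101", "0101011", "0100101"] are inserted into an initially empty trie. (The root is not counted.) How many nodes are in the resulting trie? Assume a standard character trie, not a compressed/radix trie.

Count nodes per top-level branch (shared prefixes stored once):
  '0'-branch (00, 0001, 00010111, 001111, 010000, 01001, 0100101, 0101011): 24 nodes
  '1'-branch (1101, 11101000, 11101110): 13 nodes
Sum: 37

37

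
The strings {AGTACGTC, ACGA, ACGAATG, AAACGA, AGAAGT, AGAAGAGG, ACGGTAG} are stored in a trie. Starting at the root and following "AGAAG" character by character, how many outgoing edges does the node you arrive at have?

2

Walk "AGAAG" from the root, arriving at one node.
Distinct next characters after "AGAAG": A, T.
That node has 2 child edges.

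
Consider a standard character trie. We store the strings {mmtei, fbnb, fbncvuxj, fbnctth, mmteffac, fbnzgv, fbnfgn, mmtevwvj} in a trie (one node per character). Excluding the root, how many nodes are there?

31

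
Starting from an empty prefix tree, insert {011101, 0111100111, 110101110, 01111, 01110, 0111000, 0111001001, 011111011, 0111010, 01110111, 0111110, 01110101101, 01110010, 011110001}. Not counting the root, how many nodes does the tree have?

Trie structure (* marks end of a word):
(root)
├─ 0
│  └─ 1
│     └─ 1
│        └─ 1
│           ├─ 0 *
│           │  ├─ 0
│           │  │  ├─ 0 *
│           │  │  └─ 1
│           │  │     └─ 0 *
│           │  │        └─ 0
│           │  │           └─ 1 *
│           │  └─ 1 *
│           │     ├─ 0 *
│           │     │  └─ 1
│           │     │     └─ 1
│           │     │        └─ 0
│           │     │           └─ 1 *
│           │     └─ 1
│           │        └─ 1 *
│           └─ 1 *
│              ├─ 0
│              │  └─ 0
│              │     ├─ 0
│              │     │  └─ 1 *
│              │     └─ 1
│              │        └─ 1
│              │           └─ 1 *
│              └─ 1
│                 └─ 0 *
│                    └─ 1
│                       └─ 1 *
└─ 1
   └─ 1
      └─ 0
         └─ 1
            └─ 0
               └─ 1
                  └─ 1
                     └─ 1
                        └─ 0 *
Counting every labelled node above: 40.

40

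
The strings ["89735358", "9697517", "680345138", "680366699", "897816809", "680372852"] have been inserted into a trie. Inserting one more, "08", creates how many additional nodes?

No existing word starts with "0", so every character of "08" needs a new node.
2 − 0 = 2 new nodes.

2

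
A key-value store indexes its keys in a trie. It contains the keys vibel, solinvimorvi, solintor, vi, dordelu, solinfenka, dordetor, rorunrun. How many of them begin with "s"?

Traverse to the node for "s", then collect every word in that subtree.
Matches: "solinfenka", "solintor", "solinvimorvi"
Count: 3

3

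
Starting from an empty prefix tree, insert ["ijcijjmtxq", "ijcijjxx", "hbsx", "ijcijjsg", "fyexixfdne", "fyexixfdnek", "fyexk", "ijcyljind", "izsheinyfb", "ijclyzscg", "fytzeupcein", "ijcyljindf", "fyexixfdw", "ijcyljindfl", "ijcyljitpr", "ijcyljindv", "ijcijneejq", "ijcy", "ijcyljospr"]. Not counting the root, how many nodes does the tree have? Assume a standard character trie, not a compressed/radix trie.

Count nodes per top-level branch (shared prefixes stored once):
  'f'-branch (fyexixfdne, fyexixfdnek, fyexixfdw, fyexk, fytzeupcein): 22 nodes
  'h'-branch (hbsx): 4 nodes
  'i'-branch (ijcijjmtxq, ijcijjsg, ijcijjxx, ijcijneejq, ijclyzscg, ijcy, ijcyljind, ijcyljindf, ijcyljindfl, ijcyljindv, ijcyljitpr, ijcyljospr, izsheinyfb): 50 nodes
Sum: 76

76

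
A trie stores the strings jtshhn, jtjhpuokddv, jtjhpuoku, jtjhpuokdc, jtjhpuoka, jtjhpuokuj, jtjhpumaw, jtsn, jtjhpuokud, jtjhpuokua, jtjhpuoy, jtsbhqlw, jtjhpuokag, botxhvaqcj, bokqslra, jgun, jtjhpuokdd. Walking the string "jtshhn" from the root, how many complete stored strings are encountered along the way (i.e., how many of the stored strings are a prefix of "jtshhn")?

1

Check each prefix of "jtshhn" against the stored set — each match is an end-marker on the path.
Prefixes of the query that are stored words: "jtshhn"
Count: 1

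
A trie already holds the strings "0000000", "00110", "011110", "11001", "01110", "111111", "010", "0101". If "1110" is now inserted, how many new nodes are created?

1

"111" is already a path in the trie; the remaining "0" must be added.
So 4 − 3 = 1 new nodes.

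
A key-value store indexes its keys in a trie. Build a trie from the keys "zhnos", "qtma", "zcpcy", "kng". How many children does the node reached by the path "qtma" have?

0

Walk "qtma" from the root, arriving at one node.
No stored string extends past "qtma".
That node has 0 child edges.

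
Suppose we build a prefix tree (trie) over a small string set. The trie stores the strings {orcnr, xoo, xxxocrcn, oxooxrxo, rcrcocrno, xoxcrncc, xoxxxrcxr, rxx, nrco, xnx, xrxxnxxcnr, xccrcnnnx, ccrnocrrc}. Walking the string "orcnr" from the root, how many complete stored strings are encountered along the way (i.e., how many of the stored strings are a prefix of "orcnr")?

1

Check each prefix of "orcnr" against the stored set — each match is an end-marker on the path.
Prefixes of the query that are stored words: "orcnr"
Count: 1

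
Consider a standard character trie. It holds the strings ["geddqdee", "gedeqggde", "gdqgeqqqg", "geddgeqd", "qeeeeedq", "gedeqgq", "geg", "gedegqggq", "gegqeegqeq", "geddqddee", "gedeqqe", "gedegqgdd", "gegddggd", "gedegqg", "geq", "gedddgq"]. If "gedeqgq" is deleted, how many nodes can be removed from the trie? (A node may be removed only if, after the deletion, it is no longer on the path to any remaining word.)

1

A node on "gedeqgq"'s path can go only if nothing else ends at it or branches off below it.
The suffix "q" (1 node) is used only by "gedeqgq"; the node for "gedeqg" still has the child "g", so pruning stops there.
Nodes removed: 1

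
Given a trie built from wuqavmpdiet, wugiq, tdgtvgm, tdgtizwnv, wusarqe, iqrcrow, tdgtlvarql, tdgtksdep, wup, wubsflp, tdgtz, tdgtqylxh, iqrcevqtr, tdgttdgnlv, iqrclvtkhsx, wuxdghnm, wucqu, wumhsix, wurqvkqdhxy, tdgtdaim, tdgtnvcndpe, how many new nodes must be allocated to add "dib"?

3

"dib" shares no prefix with any stored word, so all 3 characters open new nodes.
3 − 0 = 3 new nodes.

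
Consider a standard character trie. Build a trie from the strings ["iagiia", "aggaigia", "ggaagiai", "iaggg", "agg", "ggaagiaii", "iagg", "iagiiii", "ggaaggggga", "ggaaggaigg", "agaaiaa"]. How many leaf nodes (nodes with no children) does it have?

8

A leaf is a node with no children — equivalently, the end of a word that is not a proper prefix of any other stored word.
Those words: "agaaiaa", "aggaigia", "ggaaggaigg", "ggaaggggga", "ggaagiaii", "iaggg", "iagiia", "iagiiii"
Leaf count: 8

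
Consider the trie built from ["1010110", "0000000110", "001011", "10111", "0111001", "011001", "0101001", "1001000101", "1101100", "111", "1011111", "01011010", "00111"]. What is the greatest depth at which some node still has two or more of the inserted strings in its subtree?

5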